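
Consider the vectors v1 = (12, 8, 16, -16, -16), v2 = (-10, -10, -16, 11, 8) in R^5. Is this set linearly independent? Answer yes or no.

yes

Form the matrix with these vectors as rows and row reduce.
R2 ← R2 + (5/6)·R1: [0, -10/3, -8/3, -7/3, -16/3]
2 nonzero rows, so the 2 vectors span a space of dimension 2.
Since 2 = 2, the vectors are linearly independent.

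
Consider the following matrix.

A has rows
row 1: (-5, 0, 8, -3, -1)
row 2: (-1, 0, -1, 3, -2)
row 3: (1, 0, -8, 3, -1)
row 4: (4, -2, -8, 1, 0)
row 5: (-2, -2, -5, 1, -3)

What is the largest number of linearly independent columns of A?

Row reduce to echelon form.
R2 ← R2 − (1/5)·R1: [0, 0, -13/5, 18/5, -9/5]
R3 ← R3 + (1/5)·R1: [0, 0, -32/5, 12/5, -6/5]
R4 ← R4 + (4/5)·R1: [0, -2, -8/5, -7/5, -4/5]
R5 ← R5 − (2/5)·R1: [0, -2, -41/5, 11/5, -13/5]
Swap R2 ↔ R4
R5 ← R5 − R2: [0, 0, -33/5, 18/5, -9/5]
R4 ← R4 − (13/32)·R3: [0, 0, 0, 21/8, -21/16]
R5 ← R5 − (33/32)·R3: [0, 0, 0, 9/8, -9/16]
R5 ← R5 − (3/7)·R4: [0, 0, 0, 0, 0]
Echelon form has 4 nonzero rows, so rank(A) = 4.
The rank gives the maximum number of linearly independent columns: 4.

4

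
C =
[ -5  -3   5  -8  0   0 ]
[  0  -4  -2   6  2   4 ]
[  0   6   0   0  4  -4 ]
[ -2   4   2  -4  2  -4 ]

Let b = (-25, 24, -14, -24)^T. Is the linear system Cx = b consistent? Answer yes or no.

Row reduce the augmented matrix [C | b].
R4 ← R4 − (2/5)·R1: [0, 26/5, 0, -4/5, 2, -4, -14]
R3 ← R3 + (3/2)·R2: [0, 0, -3, 9, 7, 2, 22]
R4 ← R4 + (13/10)·R2: [0, 0, -13/5, 7, 23/5, 6/5, 86/5]
R4 ← R4 − (13/15)·R3: [0, 0, 0, -4/5, -22/15, -8/15, -28/15]
The echelon form has 4 nonzero rows, and every pivot lies in the first 6 columns, so rank(C) = rank([C|b]) = 4.
The system is consistent.

yes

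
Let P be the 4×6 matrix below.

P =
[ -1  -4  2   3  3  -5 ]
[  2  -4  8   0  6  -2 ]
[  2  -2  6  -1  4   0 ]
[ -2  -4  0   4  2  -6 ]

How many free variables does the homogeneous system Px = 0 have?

4

Row reduce to echelon form.
R2 ← R2 + (2)·R1: [0, -12, 12, 6, 12, -12]
R3 ← R3 + (2)·R1: [0, -10, 10, 5, 10, -10]
R4 ← R4 − (2)·R1: [0, 4, -4, -2, -4, 4]
R3 ← R3 − (5/6)·R2: [0, 0, 0, 0, 0, 0]
R4 ← R4 + (1/3)·R2: [0, 0, 0, 0, 0, 0]
2 nonzero rows, so rank(P) = 2.
P has 6 columns; by rank–nullity, nullity = 6 − 2 = 4.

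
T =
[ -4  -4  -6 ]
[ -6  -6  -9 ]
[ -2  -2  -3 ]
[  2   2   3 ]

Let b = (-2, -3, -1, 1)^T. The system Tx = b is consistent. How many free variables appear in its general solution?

2

Row reduce the augmented matrix [T | b].
R2 ← R2 − (3/2)·R1: [0, 0, 0, 0]
R3 ← R3 − (1/2)·R1: [0, 0, 0, 0]
R4 ← R4 + (1/2)·R1: [0, 0, 0, 0]
The echelon form has 1 nonzero rows, and every pivot lies in the first 3 columns, so rank(T) = rank([T|b]) = 1.
The system is consistent.
Free variables = (unknowns) − (rank) = 3 − 1 = 2.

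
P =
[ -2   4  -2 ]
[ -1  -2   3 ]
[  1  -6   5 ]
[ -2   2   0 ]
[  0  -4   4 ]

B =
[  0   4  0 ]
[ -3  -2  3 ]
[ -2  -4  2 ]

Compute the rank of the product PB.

First compute PB:
[[ -8,  -8,   8],
 [  0, -12,   0],
 [  8,  -4,  -8],
 [ -6, -12,   6],
 [  4,  -8,  -4]]
Now row reduce the product.
R3 ← R3 + R1: [0, -12, 0]
R4 ← R4 − (3/4)·R1: [0, -6, 0]
R5 ← R5 + (1/2)·R1: [0, -12, 0]
R3 ← R3 − R2: [0, 0, 0]
R4 ← R4 − (1/2)·R2: [0, 0, 0]
R5 ← R5 − R2: [0, 0, 0]
2 nonzero rows, so rank(PB) = 2.

2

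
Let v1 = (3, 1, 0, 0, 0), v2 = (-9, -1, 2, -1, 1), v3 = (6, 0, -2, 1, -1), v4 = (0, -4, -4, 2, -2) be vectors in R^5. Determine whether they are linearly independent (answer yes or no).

no

Form the matrix with these vectors as rows and row reduce.
R2 ← R2 + (3)·R1: [0, 2, 2, -1, 1]
R3 ← R3 − (2)·R1: [0, -2, -2, 1, -1]
R3 ← R3 + R2: [0, 0, 0, 0, 0]
R4 ← R4 + (2)·R2: [0, 0, 0, 0, 0]
2 nonzero rows, so the 4 vectors span a space of dimension 2.
Since 2 < 4, the vectors are linearly dependent.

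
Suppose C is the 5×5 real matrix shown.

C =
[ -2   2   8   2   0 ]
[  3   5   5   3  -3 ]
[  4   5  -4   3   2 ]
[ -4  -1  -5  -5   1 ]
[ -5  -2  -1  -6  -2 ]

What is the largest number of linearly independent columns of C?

Row reduce to echelon form.
R2 ← R2 + (3/2)·R1: [0, 8, 17, 6, -3]
R3 ← R3 + (2)·R1: [0, 9, 12, 7, 2]
R4 ← R4 − (2)·R1: [0, -5, -21, -9, 1]
R5 ← R5 − (5/2)·R1: [0, -7, -21, -11, -2]
R3 ← R3 − (9/8)·R2: [0, 0, -57/8, 1/4, 43/8]
R4 ← R4 + (5/8)·R2: [0, 0, -83/8, -21/4, -7/8]
R5 ← R5 + (7/8)·R2: [0, 0, -49/8, -23/4, -37/8]
R4 ← R4 − (83/57)·R3: [0, 0, 0, -320/57, -496/57]
R5 ← R5 − (49/57)·R3: [0, 0, 0, -340/57, -527/57]
R5 ← R5 − (17/16)·R4: [0, 0, 0, 0, 0]
Echelon form has 4 nonzero rows, so rank(C) = 4.
The rank gives the maximum number of linearly independent columns: 4.

4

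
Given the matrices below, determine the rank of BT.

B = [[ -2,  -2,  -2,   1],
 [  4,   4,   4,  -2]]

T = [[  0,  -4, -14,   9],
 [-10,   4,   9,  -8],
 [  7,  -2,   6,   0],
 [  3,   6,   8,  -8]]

First compute BT:
[[  9,  10,   6, -10],
 [-18, -20, -12,  20]]
Now row reduce the product.
R2 ← R2 + (2)·R1: [0, 0, 0, 0]
1 nonzero row, so rank(BT) = 1.

1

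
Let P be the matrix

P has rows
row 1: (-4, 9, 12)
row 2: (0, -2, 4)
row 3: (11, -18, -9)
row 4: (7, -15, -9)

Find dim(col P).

Row reduce to echelon form.
R3 ← R3 + (11/4)·R1: [0, 27/4, 24]
R4 ← R4 + (7/4)·R1: [0, 3/4, 12]
R3 ← R3 + (27/8)·R2: [0, 0, 75/2]
R4 ← R4 + (3/8)·R2: [0, 0, 27/2]
R4 ← R4 − (9/25)·R3: [0, 0, 0]
Echelon form has 3 nonzero rows, so rank(P) = 3.
The column space has dimension equal to the rank: 3.

3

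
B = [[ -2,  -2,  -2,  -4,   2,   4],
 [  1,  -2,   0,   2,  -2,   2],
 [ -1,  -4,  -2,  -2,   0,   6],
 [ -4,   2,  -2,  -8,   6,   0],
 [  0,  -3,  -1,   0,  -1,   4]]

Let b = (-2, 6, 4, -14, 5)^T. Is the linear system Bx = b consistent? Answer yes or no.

Row reduce the augmented matrix [B | b].
R2 ← R2 + (1/2)·R1: [0, -3, -1, 0, -1, 4, 5]
R3 ← R3 − (1/2)·R1: [0, -3, -1, 0, -1, 4, 5]
R4 ← R4 − (2)·R1: [0, 6, 2, 0, 2, -8, -10]
R3 ← R3 − R2: [0, 0, 0, 0, 0, 0, 0]
R4 ← R4 + (2)·R2: [0, 0, 0, 0, 0, 0, 0]
R5 ← R5 − R2: [0, 0, 0, 0, 0, 0, 0]
The echelon form has 2 nonzero rows, and every pivot lies in the first 6 columns, so rank(B) = rank([B|b]) = 2.
The system is consistent.

yes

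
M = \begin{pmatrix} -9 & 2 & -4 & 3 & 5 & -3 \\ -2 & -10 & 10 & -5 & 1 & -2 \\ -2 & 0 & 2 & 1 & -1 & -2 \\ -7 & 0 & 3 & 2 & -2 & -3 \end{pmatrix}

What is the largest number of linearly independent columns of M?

Row reduce to echelon form.
R2 ← R2 − (2/9)·R1: [0, -94/9, 98/9, -17/3, -1/9, -4/3]
R3 ← R3 − (2/9)·R1: [0, -4/9, 26/9, 1/3, -19/9, -4/3]
R4 ← R4 − (7/9)·R1: [0, -14/9, 55/9, -1/3, -53/9, -2/3]
R3 ← R3 − (2/47)·R2: [0, 0, 114/47, 27/47, -99/47, -60/47]
R4 ← R4 − (7/47)·R2: [0, 0, 211/47, 24/47, -276/47, -22/47]
R4 ← R4 − (211/114)·R3: [0, 0, 0, -21/38, -75/38, 36/19]
Echelon form has 4 nonzero rows, so rank(M) = 4.
The rank gives the maximum number of linearly independent columns: 4.

4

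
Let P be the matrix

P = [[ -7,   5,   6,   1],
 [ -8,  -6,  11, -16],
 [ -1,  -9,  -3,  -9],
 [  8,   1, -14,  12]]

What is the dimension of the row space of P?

Row reduce to echelon form.
R2 ← R2 − (8/7)·R1: [0, -82/7, 29/7, -120/7]
R3 ← R3 − (1/7)·R1: [0, -68/7, -27/7, -64/7]
R4 ← R4 + (8/7)·R1: [0, 47/7, -50/7, 92/7]
R3 ← R3 − (34/41)·R2: [0, 0, -299/41, 208/41]
R4 ← R4 + (47/82)·R2: [0, 0, -391/82, 136/41]
R4 ← R4 − (17/26)·R3: [0, 0, 0, 0]
Echelon form has 3 nonzero rows, so rank(P) = 3.
The row space has dimension equal to the rank: 3.

3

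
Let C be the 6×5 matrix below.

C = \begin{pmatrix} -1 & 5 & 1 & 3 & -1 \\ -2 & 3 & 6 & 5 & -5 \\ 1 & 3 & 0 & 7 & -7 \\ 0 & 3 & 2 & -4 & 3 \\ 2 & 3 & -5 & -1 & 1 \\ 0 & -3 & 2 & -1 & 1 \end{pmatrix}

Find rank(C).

Row reduce to echelon form.
R2 ← R2 − (2)·R1: [0, -7, 4, -1, -3]
R3 ← R3 + R1: [0, 8, 1, 10, -8]
R5 ← R5 + (2)·R1: [0, 13, -3, 5, -1]
R3 ← R3 + (8/7)·R2: [0, 0, 39/7, 62/7, -80/7]
R4 ← R4 + (3/7)·R2: [0, 0, 26/7, -31/7, 12/7]
R5 ← R5 + (13/7)·R2: [0, 0, 31/7, 22/7, -46/7]
R6 ← R6 − (3/7)·R2: [0, 0, 2/7, -4/7, 16/7]
R4 ← R4 − (2/3)·R3: [0, 0, 0, -31/3, 28/3]
R5 ← R5 − (31/39)·R3: [0, 0, 0, -152/39, 98/39]
R6 ← R6 − (2/39)·R3: [0, 0, 0, -40/39, 112/39]
R5 ← R5 − (152/403)·R4: [0, 0, 0, 0, -406/403]
R6 ← R6 − (40/403)·R4: [0, 0, 0, 0, 784/403]
R6 ← R6 + (56/29)·R5: [0, 0, 0, 0, 0]
Echelon form has 5 nonzero rows, so rank(C) = 5.

5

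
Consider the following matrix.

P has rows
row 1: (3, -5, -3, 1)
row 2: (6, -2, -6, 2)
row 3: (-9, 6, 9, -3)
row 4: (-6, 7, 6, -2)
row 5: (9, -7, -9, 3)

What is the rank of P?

2

Row reduce to echelon form.
R2 ← R2 − (2)·R1: [0, 8, 0, 0]
R3 ← R3 + (3)·R1: [0, -9, 0, 0]
R4 ← R4 + (2)·R1: [0, -3, 0, 0]
R5 ← R5 − (3)·R1: [0, 8, 0, 0]
R3 ← R3 + (9/8)·R2: [0, 0, 0, 0]
R4 ← R4 + (3/8)·R2: [0, 0, 0, 0]
R5 ← R5 − R2: [0, 0, 0, 0]
Echelon form has 2 nonzero rows, so rank(P) = 2.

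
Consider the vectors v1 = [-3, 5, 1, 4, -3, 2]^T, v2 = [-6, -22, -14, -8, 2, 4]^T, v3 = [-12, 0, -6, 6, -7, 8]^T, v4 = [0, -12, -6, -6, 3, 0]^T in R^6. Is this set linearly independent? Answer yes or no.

no

Form the matrix with these vectors as rows and row reduce.
R2 ← R2 − (2)·R1: [0, -32, -16, -16, 8, 0]
R3 ← R3 − (4)·R1: [0, -20, -10, -10, 5, 0]
R3 ← R3 − (5/8)·R2: [0, 0, 0, 0, 0, 0]
R4 ← R4 − (3/8)·R2: [0, 0, 0, 0, 0, 0]
2 nonzero rows, so the 4 vectors span a space of dimension 2.
Since 2 < 4, the vectors are linearly dependent.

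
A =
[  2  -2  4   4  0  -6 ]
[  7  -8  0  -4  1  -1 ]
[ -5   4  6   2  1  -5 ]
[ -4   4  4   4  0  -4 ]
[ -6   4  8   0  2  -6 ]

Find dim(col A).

Row reduce to echelon form.
R2 ← R2 − (7/2)·R1: [0, -1, -14, -18, 1, 20]
R3 ← R3 + (5/2)·R1: [0, -1, 16, 12, 1, -20]
R4 ← R4 + (2)·R1: [0, 0, 12, 12, 0, -16]
R5 ← R5 + (3)·R1: [0, -2, 20, 12, 2, -24]
R3 ← R3 − R2: [0, 0, 30, 30, 0, -40]
R5 ← R5 − (2)·R2: [0, 0, 48, 48, 0, -64]
R4 ← R4 − (2/5)·R3: [0, 0, 0, 0, 0, 0]
R5 ← R5 − (8/5)·R3: [0, 0, 0, 0, 0, 0]
Echelon form has 3 nonzero rows, so rank(A) = 3.
The column space has dimension equal to the rank: 3.

3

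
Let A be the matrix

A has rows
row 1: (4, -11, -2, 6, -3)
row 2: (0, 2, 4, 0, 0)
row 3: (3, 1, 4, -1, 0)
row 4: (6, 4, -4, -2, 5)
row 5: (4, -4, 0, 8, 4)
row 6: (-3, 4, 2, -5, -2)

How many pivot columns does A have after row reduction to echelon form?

Row reduce to echelon form.
R3 ← R3 − (3/4)·R1: [0, 37/4, 11/2, -11/2, 9/4]
R4 ← R4 − (3/2)·R1: [0, 41/2, -1, -11, 19/2]
R5 ← R5 − R1: [0, 7, 2, 2, 7]
R6 ← R6 + (3/4)·R1: [0, -17/4, 1/2, -1/2, -17/4]
R3 ← R3 − (37/8)·R2: [0, 0, -13, -11/2, 9/4]
R4 ← R4 − (41/4)·R2: [0, 0, -42, -11, 19/2]
R5 ← R5 − (7/2)·R2: [0, 0, -12, 2, 7]
R6 ← R6 + (17/8)·R2: [0, 0, 9, -1/2, -17/4]
R4 ← R4 − (42/13)·R3: [0, 0, 0, 88/13, 29/13]
R5 ← R5 − (12/13)·R3: [0, 0, 0, 92/13, 64/13]
R6 ← R6 + (9/13)·R3: [0, 0, 0, -56/13, -35/13]
R5 ← R5 − (23/22)·R4: [0, 0, 0, 0, 57/22]
R6 ← R6 + (7/11)·R4: [0, 0, 0, 0, -14/11]
R6 ← R6 + (28/57)·R5: [0, 0, 0, 0, 0]
Echelon form has 5 nonzero rows, so rank(A) = 5.
Each nonzero row contributes one pivot column: 5 pivot columns.

5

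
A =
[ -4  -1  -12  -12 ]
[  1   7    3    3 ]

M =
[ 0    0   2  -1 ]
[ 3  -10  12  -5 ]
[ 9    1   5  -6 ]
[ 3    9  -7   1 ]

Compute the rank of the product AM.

2

First compute AM:
[[-147, -110,   4,  69],
 [ 57, -40,  80, -51]]
Now row reduce the product.
R2 ← R2 + (19/49)·R1: [0, -4050/49, 3996/49, -1188/49]
2 nonzero rows, so rank(AM) = 2.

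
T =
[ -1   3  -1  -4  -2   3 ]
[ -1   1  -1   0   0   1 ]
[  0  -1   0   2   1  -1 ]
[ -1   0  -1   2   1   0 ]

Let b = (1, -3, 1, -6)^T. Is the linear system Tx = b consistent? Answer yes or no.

Row reduce the augmented matrix [T | b].
R2 ← R2 − R1: [0, -2, 0, 4, 2, -2, -4]
R4 ← R4 − R1: [0, -3, 0, 6, 3, -3, -7]
R3 ← R3 − (1/2)·R2: [0, 0, 0, 0, 0, 0, 3]
R4 ← R4 − (3/2)·R2: [0, 0, 0, 0, 0, 0, -1]
R4 ← R4 + (1/3)·R3: [0, 0, 0, 0, 0, 0, 0]
The echelon form has 3 nonzero rows; the last pivot sits in the augmented column, so rank(T) = 2 but rank([T|b]) = 3.
Since the ranks differ, the system is inconsistent.

no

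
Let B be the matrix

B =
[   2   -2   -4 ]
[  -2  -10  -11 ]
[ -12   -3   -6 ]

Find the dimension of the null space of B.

0

Row reduce to echelon form.
R2 ← R2 + R1: [0, -12, -15]
R3 ← R3 + (6)·R1: [0, -15, -30]
R3 ← R3 − (5/4)·R2: [0, 0, -45/4]
3 nonzero rows, so rank(B) = 3.
B has 3 columns; by rank–nullity, nullity = 3 − 3 = 0.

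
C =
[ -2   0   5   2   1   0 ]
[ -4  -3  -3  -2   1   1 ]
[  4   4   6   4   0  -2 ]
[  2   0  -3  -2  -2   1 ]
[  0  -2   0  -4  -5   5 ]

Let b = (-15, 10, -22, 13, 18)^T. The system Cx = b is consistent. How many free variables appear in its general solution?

Row reduce the augmented matrix [C | b].
R2 ← R2 − (2)·R1: [0, -3, -13, -6, -1, 1, 40]
R3 ← R3 + (2)·R1: [0, 4, 16, 8, 2, -2, -52]
R4 ← R4 + R1: [0, 0, 2, 0, -1, 1, -2]
R3 ← R3 + (4/3)·R2: [0, 0, -4/3, 0, 2/3, -2/3, 4/3]
R5 ← R5 − (2/3)·R2: [0, 0, 26/3, 0, -13/3, 13/3, -26/3]
R4 ← R4 + (3/2)·R3: [0, 0, 0, 0, 0, 0, 0]
R5 ← R5 + (13/2)·R3: [0, 0, 0, 0, 0, 0, 0]
The echelon form has 3 nonzero rows, and every pivot lies in the first 6 columns, so rank(C) = rank([C|b]) = 3.
The system is consistent.
Free variables = (unknowns) − (rank) = 6 − 3 = 3.

3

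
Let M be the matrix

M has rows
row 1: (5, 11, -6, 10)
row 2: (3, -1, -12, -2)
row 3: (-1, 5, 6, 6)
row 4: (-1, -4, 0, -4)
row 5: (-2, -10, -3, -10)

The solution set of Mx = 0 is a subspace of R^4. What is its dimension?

1

Row reduce to echelon form.
R2 ← R2 − (3/5)·R1: [0, -38/5, -42/5, -8]
R3 ← R3 + (1/5)·R1: [0, 36/5, 24/5, 8]
R4 ← R4 + (1/5)·R1: [0, -9/5, -6/5, -2]
R5 ← R5 + (2/5)·R1: [0, -28/5, -27/5, -6]
R3 ← R3 + (18/19)·R2: [0, 0, -60/19, 8/19]
R4 ← R4 − (9/38)·R2: [0, 0, 15/19, -2/19]
R5 ← R5 − (14/19)·R2: [0, 0, 15/19, -2/19]
R4 ← R4 + (1/4)·R3: [0, 0, 0, 0]
R5 ← R5 + (1/4)·R3: [0, 0, 0, 0]
3 nonzero rows, so rank(M) = 3.
M has 4 columns; by rank–nullity, nullity = 4 − 3 = 1.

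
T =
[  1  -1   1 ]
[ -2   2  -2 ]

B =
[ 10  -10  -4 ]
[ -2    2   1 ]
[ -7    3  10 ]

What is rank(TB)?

1

First compute TB:
[[  5,  -9,   5],
 [-10,  18, -10]]
Now row reduce the product.
R2 ← R2 + (2)·R1: [0, 0, 0]
1 nonzero row, so rank(TB) = 1.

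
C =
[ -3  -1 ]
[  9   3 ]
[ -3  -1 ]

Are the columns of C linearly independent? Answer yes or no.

Row reduce C to echelon form.
R2 ← R2 + (3)·R1: [0, 0]
R3 ← R3 − R1: [0, 0]
1 pivot among 2 columns.
Only 1 < 2 pivot columns, so the columns are linearly dependent.

no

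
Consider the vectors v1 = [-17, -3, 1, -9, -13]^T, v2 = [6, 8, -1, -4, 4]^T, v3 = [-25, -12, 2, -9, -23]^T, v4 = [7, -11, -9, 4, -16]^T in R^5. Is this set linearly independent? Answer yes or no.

Form the matrix with these vectors as rows and row reduce.
R2 ← R2 + (6/17)·R1: [0, 118/17, -11/17, -122/17, -10/17]
R3 ← R3 − (25/17)·R1: [0, -129/17, 9/17, 72/17, -66/17]
R4 ← R4 + (7/17)·R1: [0, -208/17, -146/17, 5/17, -363/17]
R3 ← R3 + (129/118)·R2: [0, 0, -21/118, -213/59, -267/59]
R4 ← R4 + (104/59)·R2: [0, 0, -574/59, -729/59, -1321/59]
R4 ← R4 − (164/3)·R3: [0, 0, 0, 185, 225]
4 nonzero rows, so the 4 vectors span a space of dimension 4.
Since 4 = 4, the vectors are linearly independent.

yes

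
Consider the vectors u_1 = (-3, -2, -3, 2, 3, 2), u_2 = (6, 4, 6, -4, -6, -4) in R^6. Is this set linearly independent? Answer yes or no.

Form the matrix with these vectors as rows and row reduce.
R2 ← R2 + (2)·R1: [0, 0, 0, 0, 0, 0]
1 nonzero row, so the 2 vectors span a space of dimension 1.
Since 1 < 2, the vectors are linearly dependent.

no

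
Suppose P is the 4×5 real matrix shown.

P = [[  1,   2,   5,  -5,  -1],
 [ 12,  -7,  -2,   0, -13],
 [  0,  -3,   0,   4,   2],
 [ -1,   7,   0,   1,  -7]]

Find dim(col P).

4

Row reduce to echelon form.
R2 ← R2 − (12)·R1: [0, -31, -62, 60, -1]
R4 ← R4 + R1: [0, 9, 5, -4, -8]
R3 ← R3 − (3/31)·R2: [0, 0, 6, -56/31, 65/31]
R4 ← R4 + (9/31)·R2: [0, 0, -13, 416/31, -257/31]
R4 ← R4 + (13/6)·R3: [0, 0, 0, 884/93, -697/186]
Echelon form has 4 nonzero rows, so rank(P) = 4.
The column space has dimension equal to the rank: 4.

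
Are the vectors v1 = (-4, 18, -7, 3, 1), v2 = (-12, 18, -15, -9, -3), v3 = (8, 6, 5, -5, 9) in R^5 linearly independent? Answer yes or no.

Form the matrix with these vectors as rows and row reduce.
R2 ← R2 − (3)·R1: [0, -36, 6, -18, -6]
R3 ← R3 + (2)·R1: [0, 42, -9, 1, 11]
R3 ← R3 + (7/6)·R2: [0, 0, -2, -20, 4]
3 nonzero rows, so the 3 vectors span a space of dimension 3.
Since 3 = 3, the vectors are linearly independent.

yes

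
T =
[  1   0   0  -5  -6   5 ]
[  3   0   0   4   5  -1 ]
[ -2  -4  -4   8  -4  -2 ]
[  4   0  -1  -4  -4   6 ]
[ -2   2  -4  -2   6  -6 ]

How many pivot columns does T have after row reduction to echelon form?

Row reduce to echelon form.
R2 ← R2 − (3)·R1: [0, 0, 0, 19, 23, -16]
R3 ← R3 + (2)·R1: [0, -4, -4, -2, -16, 8]
R4 ← R4 − (4)·R1: [0, 0, -1, 16, 20, -14]
R5 ← R5 + (2)·R1: [0, 2, -4, -12, -6, 4]
Swap R2 ↔ R3
R5 ← R5 + (1/2)·R2: [0, 0, -6, -13, -14, 8]
Swap R3 ↔ R4
R5 ← R5 − (6)·R3: [0, 0, 0, -109, -134, 92]
R5 ← R5 + (109/19)·R4: [0, 0, 0, 0, -39/19, 4/19]
Echelon form has 5 nonzero rows, so rank(T) = 5.
Each nonzero row contributes one pivot column: 5 pivot columns.

5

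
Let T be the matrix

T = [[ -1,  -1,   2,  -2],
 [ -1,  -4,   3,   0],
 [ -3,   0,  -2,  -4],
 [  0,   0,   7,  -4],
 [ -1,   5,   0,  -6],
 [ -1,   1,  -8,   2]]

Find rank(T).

3

Row reduce to echelon form.
R2 ← R2 − R1: [0, -3, 1, 2]
R3 ← R3 − (3)·R1: [0, 3, -8, 2]
R5 ← R5 − R1: [0, 6, -2, -4]
R6 ← R6 − R1: [0, 2, -10, 4]
R3 ← R3 + R2: [0, 0, -7, 4]
R5 ← R5 + (2)·R2: [0, 0, 0, 0]
R6 ← R6 + (2/3)·R2: [0, 0, -28/3, 16/3]
R4 ← R4 + R3: [0, 0, 0, 0]
R6 ← R6 − (4/3)·R3: [0, 0, 0, 0]
Echelon form has 3 nonzero rows, so rank(T) = 3.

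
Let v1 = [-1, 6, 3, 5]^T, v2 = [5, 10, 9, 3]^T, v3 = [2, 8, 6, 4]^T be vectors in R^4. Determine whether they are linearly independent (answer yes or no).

Form the matrix with these vectors as rows and row reduce.
R2 ← R2 + (5)·R1: [0, 40, 24, 28]
R3 ← R3 + (2)·R1: [0, 20, 12, 14]
R3 ← R3 − (1/2)·R2: [0, 0, 0, 0]
2 nonzero rows, so the 3 vectors span a space of dimension 2.
Since 2 < 3, the vectors are linearly dependent.

no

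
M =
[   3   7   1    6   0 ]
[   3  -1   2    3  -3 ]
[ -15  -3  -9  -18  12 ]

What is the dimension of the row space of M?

2

Row reduce to echelon form.
R2 ← R2 − R1: [0, -8, 1, -3, -3]
R3 ← R3 + (5)·R1: [0, 32, -4, 12, 12]
R3 ← R3 + (4)·R2: [0, 0, 0, 0, 0]
Echelon form has 2 nonzero rows, so rank(M) = 2.
The row space has dimension equal to the rank: 2.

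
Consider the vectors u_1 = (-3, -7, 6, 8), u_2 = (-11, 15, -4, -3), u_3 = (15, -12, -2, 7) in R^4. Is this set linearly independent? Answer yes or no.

Form the matrix with these vectors as rows and row reduce.
R2 ← R2 − (11/3)·R1: [0, 122/3, -26, -97/3]
R3 ← R3 + (5)·R1: [0, -47, 28, 47]
R3 ← R3 + (141/122)·R2: [0, 0, -125/61, 1175/122]
3 nonzero rows, so the 3 vectors span a space of dimension 3.
Since 3 = 3, the vectors are linearly independent.

yes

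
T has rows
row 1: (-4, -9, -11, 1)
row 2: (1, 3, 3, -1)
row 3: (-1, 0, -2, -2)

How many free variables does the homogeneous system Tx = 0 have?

Row reduce to echelon form.
R2 ← R2 + (1/4)·R1: [0, 3/4, 1/4, -3/4]
R3 ← R3 − (1/4)·R1: [0, 9/4, 3/4, -9/4]
R3 ← R3 − (3)·R2: [0, 0, 0, 0]
2 nonzero rows, so rank(T) = 2.
T has 4 columns; by rank–nullity, nullity = 4 − 2 = 2.

2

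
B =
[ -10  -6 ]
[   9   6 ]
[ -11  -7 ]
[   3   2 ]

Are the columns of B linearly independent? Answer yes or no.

Row reduce B to echelon form.
R2 ← R2 + (9/10)·R1: [0, 3/5]
R3 ← R3 − (11/10)·R1: [0, -2/5]
R4 ← R4 + (3/10)·R1: [0, 1/5]
R3 ← R3 + (2/3)·R2: [0, 0]
R4 ← R4 − (1/3)·R2: [0, 0]
2 pivots among 2 columns.
Every column is a pivot column, so the columns are linearly independent.

yes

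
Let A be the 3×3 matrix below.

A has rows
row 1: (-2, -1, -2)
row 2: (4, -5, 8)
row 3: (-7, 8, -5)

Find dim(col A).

3

Row reduce to echelon form.
R2 ← R2 + (2)·R1: [0, -7, 4]
R3 ← R3 − (7/2)·R1: [0, 23/2, 2]
R3 ← R3 + (23/14)·R2: [0, 0, 60/7]
Echelon form has 3 nonzero rows, so rank(A) = 3.
The column space has dimension equal to the rank: 3.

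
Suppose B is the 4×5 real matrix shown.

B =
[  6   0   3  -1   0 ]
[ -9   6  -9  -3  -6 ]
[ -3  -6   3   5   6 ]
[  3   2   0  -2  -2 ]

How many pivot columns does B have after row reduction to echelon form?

2

Row reduce to echelon form.
R2 ← R2 + (3/2)·R1: [0, 6, -9/2, -9/2, -6]
R3 ← R3 + (1/2)·R1: [0, -6, 9/2, 9/2, 6]
R4 ← R4 − (1/2)·R1: [0, 2, -3/2, -3/2, -2]
R3 ← R3 + R2: [0, 0, 0, 0, 0]
R4 ← R4 − (1/3)·R2: [0, 0, 0, 0, 0]
Echelon form has 2 nonzero rows, so rank(B) = 2.
Each nonzero row contributes one pivot column: 2 pivot columns.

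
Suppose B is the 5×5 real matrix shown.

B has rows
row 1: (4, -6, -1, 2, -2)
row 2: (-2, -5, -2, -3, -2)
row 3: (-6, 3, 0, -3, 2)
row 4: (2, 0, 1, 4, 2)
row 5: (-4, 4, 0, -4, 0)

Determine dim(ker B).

Row reduce to echelon form.
R2 ← R2 + (1/2)·R1: [0, -8, -5/2, -2, -3]
R3 ← R3 + (3/2)·R1: [0, -6, -3/2, 0, -1]
R4 ← R4 − (1/2)·R1: [0, 3, 3/2, 3, 3]
R5 ← R5 + R1: [0, -2, -1, -2, -2]
R3 ← R3 − (3/4)·R2: [0, 0, 3/8, 3/2, 5/4]
R4 ← R4 + (3/8)·R2: [0, 0, 9/16, 9/4, 15/8]
R5 ← R5 − (1/4)·R2: [0, 0, -3/8, -3/2, -5/4]
R4 ← R4 − (3/2)·R3: [0, 0, 0, 0, 0]
R5 ← R5 + R3: [0, 0, 0, 0, 0]
3 nonzero rows, so rank(B) = 3.
B has 5 columns; by rank–nullity, nullity = 5 − 3 = 2.

2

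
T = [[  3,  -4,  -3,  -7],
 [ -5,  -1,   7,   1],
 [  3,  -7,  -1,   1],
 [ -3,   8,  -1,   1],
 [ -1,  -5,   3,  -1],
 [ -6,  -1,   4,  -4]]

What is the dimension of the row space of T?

Row reduce to echelon form.
R2 ← R2 + (5/3)·R1: [0, -23/3, 2, -32/3]
R3 ← R3 − R1: [0, -3, 2, 8]
R4 ← R4 + R1: [0, 4, -4, -6]
R5 ← R5 + (1/3)·R1: [0, -19/3, 2, -10/3]
R6 ← R6 + (2)·R1: [0, -9, -2, -18]
R3 ← R3 − (9/23)·R2: [0, 0, 28/23, 280/23]
R4 ← R4 + (12/23)·R2: [0, 0, -68/23, -266/23]
R5 ← R5 − (19/23)·R2: [0, 0, 8/23, 126/23]
R6 ← R6 − (27/23)·R2: [0, 0, -100/23, -126/23]
R4 ← R4 + (17/7)·R3: [0, 0, 0, 18]
R5 ← R5 − (2/7)·R3: [0, 0, 0, 2]
R6 ← R6 + (25/7)·R3: [0, 0, 0, 38]
R5 ← R5 − (1/9)·R4: [0, 0, 0, 0]
R6 ← R6 − (19/9)·R4: [0, 0, 0, 0]
Echelon form has 4 nonzero rows, so rank(T) = 4.
The row space has dimension equal to the rank: 4.

4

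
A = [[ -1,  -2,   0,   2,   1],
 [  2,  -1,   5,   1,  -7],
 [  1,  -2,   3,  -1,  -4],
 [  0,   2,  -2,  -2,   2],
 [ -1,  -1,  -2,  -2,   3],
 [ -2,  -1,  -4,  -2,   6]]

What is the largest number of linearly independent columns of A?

Row reduce to echelon form.
R2 ← R2 + (2)·R1: [0, -5, 5, 5, -5]
R3 ← R3 + R1: [0, -4, 3, 1, -3]
R5 ← R5 − R1: [0, 1, -2, -4, 2]
R6 ← R6 − (2)·R1: [0, 3, -4, -6, 4]
R3 ← R3 − (4/5)·R2: [0, 0, -1, -3, 1]
R4 ← R4 + (2/5)·R2: [0, 0, 0, 0, 0]
R5 ← R5 + (1/5)·R2: [0, 0, -1, -3, 1]
R6 ← R6 + (3/5)·R2: [0, 0, -1, -3, 1]
R5 ← R5 − R3: [0, 0, 0, 0, 0]
R6 ← R6 − R3: [0, 0, 0, 0, 0]
Echelon form has 3 nonzero rows, so rank(A) = 3.
The rank gives the maximum number of linearly independent columns: 3.

3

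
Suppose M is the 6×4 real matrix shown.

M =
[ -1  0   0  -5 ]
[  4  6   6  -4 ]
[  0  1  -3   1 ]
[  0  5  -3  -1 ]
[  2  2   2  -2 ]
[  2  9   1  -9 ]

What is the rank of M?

Row reduce to echelon form.
R2 ← R2 + (4)·R1: [0, 6, 6, -24]
R5 ← R5 + (2)·R1: [0, 2, 2, -12]
R6 ← R6 + (2)·R1: [0, 9, 1, -19]
R3 ← R3 − (1/6)·R2: [0, 0, -4, 5]
R4 ← R4 − (5/6)·R2: [0, 0, -8, 19]
R5 ← R5 − (1/3)·R2: [0, 0, 0, -4]
R6 ← R6 − (3/2)·R2: [0, 0, -8, 17]
R4 ← R4 − (2)·R3: [0, 0, 0, 9]
R6 ← R6 − (2)·R3: [0, 0, 0, 7]
R5 ← R5 + (4/9)·R4: [0, 0, 0, 0]
R6 ← R6 − (7/9)·R4: [0, 0, 0, 0]
Echelon form has 4 nonzero rows, so rank(M) = 4.

4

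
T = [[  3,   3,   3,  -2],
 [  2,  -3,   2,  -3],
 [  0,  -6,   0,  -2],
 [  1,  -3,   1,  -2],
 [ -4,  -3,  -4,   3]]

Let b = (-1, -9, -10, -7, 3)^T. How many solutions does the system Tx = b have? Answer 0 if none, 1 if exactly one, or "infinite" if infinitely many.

Row reduce the augmented matrix [T | b].
R2 ← R2 − (2/3)·R1: [0, -5, 0, -5/3, -25/3]
R4 ← R4 − (1/3)·R1: [0, -4, 0, -4/3, -20/3]
R5 ← R5 + (4/3)·R1: [0, 1, 0, 1/3, 5/3]
R3 ← R3 − (6/5)·R2: [0, 0, 0, 0, 0]
R4 ← R4 − (4/5)·R2: [0, 0, 0, 0, 0]
R5 ← R5 + (1/5)·R2: [0, 0, 0, 0, 0]
The echelon form has 2 nonzero rows, and every pivot lies in the first 4 columns, so rank(T) = rank([T|b]) = 2.
The system is consistent.
rank = 2 < 4 unknowns, so there are infinitely many solutions.

infinite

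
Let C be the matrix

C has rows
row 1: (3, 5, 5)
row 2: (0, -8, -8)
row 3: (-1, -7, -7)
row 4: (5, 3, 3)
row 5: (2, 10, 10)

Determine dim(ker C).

Row reduce to echelon form.
R3 ← R3 + (1/3)·R1: [0, -16/3, -16/3]
R4 ← R4 − (5/3)·R1: [0, -16/3, -16/3]
R5 ← R5 − (2/3)·R1: [0, 20/3, 20/3]
R3 ← R3 − (2/3)·R2: [0, 0, 0]
R4 ← R4 − (2/3)·R2: [0, 0, 0]
R5 ← R5 + (5/6)·R2: [0, 0, 0]
2 nonzero rows, so rank(C) = 2.
C has 3 columns; by rank–nullity, nullity = 3 − 2 = 1.

1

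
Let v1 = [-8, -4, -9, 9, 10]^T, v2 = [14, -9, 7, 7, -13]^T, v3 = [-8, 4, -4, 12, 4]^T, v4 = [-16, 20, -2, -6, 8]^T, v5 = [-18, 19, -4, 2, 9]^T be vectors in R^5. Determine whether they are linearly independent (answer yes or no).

no

Form the matrix with these vectors as rows and row reduce.
R2 ← R2 + (7/4)·R1: [0, -16, -35/4, 91/4, 9/2]
R3 ← R3 − R1: [0, 8, 5, 3, -6]
R4 ← R4 − (2)·R1: [0, 28, 16, -24, -12]
R5 ← R5 − (9/4)·R1: [0, 28, 65/4, -73/4, -27/2]
R3 ← R3 + (1/2)·R2: [0, 0, 5/8, 115/8, -15/4]
R4 ← R4 + (7/4)·R2: [0, 0, 11/16, 253/16, -33/8]
R5 ← R5 + (7/4)·R2: [0, 0, 15/16, 345/16, -45/8]
R4 ← R4 − (11/10)·R3: [0, 0, 0, 0, 0]
R5 ← R5 − (3/2)·R3: [0, 0, 0, 0, 0]
3 nonzero rows, so the 5 vectors span a space of dimension 3.
Since 3 < 5, the vectors are linearly dependent.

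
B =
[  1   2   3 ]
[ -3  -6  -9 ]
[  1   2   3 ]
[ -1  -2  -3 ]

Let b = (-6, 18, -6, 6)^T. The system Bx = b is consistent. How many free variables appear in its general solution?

2

Row reduce the augmented matrix [B | b].
R2 ← R2 + (3)·R1: [0, 0, 0, 0]
R3 ← R3 − R1: [0, 0, 0, 0]
R4 ← R4 + R1: [0, 0, 0, 0]
The echelon form has 1 nonzero rows, and every pivot lies in the first 3 columns, so rank(B) = rank([B|b]) = 1.
The system is consistent.
Free variables = (unknowns) − (rank) = 3 − 1 = 2.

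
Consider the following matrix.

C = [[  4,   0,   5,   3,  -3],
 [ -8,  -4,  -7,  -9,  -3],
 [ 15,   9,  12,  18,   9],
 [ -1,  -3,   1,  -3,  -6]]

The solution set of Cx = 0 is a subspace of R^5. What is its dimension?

Row reduce to echelon form.
R2 ← R2 + (2)·R1: [0, -4, 3, -3, -9]
R3 ← R3 − (15/4)·R1: [0, 9, -27/4, 27/4, 81/4]
R4 ← R4 + (1/4)·R1: [0, -3, 9/4, -9/4, -27/4]
R3 ← R3 + (9/4)·R2: [0, 0, 0, 0, 0]
R4 ← R4 − (3/4)·R2: [0, 0, 0, 0, 0]
2 nonzero rows, so rank(C) = 2.
C has 5 columns; by rank–nullity, nullity = 5 − 2 = 3.

3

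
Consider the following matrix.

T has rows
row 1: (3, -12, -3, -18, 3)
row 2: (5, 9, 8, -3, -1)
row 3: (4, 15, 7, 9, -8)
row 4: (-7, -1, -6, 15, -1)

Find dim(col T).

3

Row reduce to echelon form.
R2 ← R2 − (5/3)·R1: [0, 29, 13, 27, -6]
R3 ← R3 − (4/3)·R1: [0, 31, 11, 33, -12]
R4 ← R4 + (7/3)·R1: [0, -29, -13, -27, 6]
R3 ← R3 − (31/29)·R2: [0, 0, -84/29, 120/29, -162/29]
R4 ← R4 + R2: [0, 0, 0, 0, 0]
Echelon form has 3 nonzero rows, so rank(T) = 3.
The column space has dimension equal to the rank: 3.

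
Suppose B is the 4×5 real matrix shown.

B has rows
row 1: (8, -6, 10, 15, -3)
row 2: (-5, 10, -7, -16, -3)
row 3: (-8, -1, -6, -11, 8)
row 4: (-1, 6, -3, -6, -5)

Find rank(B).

4

Row reduce to echelon form.
R2 ← R2 + (5/8)·R1: [0, 25/4, -3/4, -53/8, -39/8]
R3 ← R3 + R1: [0, -7, 4, 4, 5]
R4 ← R4 + (1/8)·R1: [0, 21/4, -7/4, -33/8, -43/8]
R3 ← R3 + (28/25)·R2: [0, 0, 79/25, -171/50, -23/50]
R4 ← R4 − (21/25)·R2: [0, 0, -28/25, 36/25, -32/25]
R4 ← R4 + (28/79)·R3: [0, 0, 0, 18/79, -114/79]
Echelon form has 4 nonzero rows, so rank(B) = 4.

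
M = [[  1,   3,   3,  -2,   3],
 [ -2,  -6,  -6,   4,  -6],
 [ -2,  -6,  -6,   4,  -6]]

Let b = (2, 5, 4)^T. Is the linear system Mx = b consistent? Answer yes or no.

no

Row reduce the augmented matrix [M | b].
R2 ← R2 + (2)·R1: [0, 0, 0, 0, 0, 9]
R3 ← R3 + (2)·R1: [0, 0, 0, 0, 0, 8]
R3 ← R3 − (8/9)·R2: [0, 0, 0, 0, 0, 0]
The echelon form has 2 nonzero rows; the last pivot sits in the augmented column, so rank(M) = 1 but rank([M|b]) = 2.
Since the ranks differ, the system is inconsistent.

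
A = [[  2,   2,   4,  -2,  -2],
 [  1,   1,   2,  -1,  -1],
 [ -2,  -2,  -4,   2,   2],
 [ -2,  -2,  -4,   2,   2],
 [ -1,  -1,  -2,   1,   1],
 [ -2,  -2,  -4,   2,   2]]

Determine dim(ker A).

Row reduce to echelon form.
R2 ← R2 − (1/2)·R1: [0, 0, 0, 0, 0]
R3 ← R3 + R1: [0, 0, 0, 0, 0]
R4 ← R4 + R1: [0, 0, 0, 0, 0]
R5 ← R5 + (1/2)·R1: [0, 0, 0, 0, 0]
R6 ← R6 + R1: [0, 0, 0, 0, 0]
1 nonzero row, so rank(A) = 1.
A has 5 columns; by rank–nullity, nullity = 5 − 1 = 4.

4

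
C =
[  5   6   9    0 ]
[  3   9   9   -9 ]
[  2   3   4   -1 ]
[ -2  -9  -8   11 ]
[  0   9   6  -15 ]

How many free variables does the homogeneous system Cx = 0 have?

Row reduce to echelon form.
R2 ← R2 − (3/5)·R1: [0, 27/5, 18/5, -9]
R3 ← R3 − (2/5)·R1: [0, 3/5, 2/5, -1]
R4 ← R4 + (2/5)·R1: [0, -33/5, -22/5, 11]
R3 ← R3 − (1/9)·R2: [0, 0, 0, 0]
R4 ← R4 + (11/9)·R2: [0, 0, 0, 0]
R5 ← R5 − (5/3)·R2: [0, 0, 0, 0]
2 nonzero rows, so rank(C) = 2.
C has 4 columns; by rank–nullity, nullity = 4 − 2 = 2.

2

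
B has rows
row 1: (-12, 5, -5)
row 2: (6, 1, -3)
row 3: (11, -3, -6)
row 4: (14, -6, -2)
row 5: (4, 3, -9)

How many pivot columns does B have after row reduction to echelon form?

3

Row reduce to echelon form.
R2 ← R2 + (1/2)·R1: [0, 7/2, -11/2]
R3 ← R3 + (11/12)·R1: [0, 19/12, -127/12]
R4 ← R4 + (7/6)·R1: [0, -1/6, -47/6]
R5 ← R5 + (1/3)·R1: [0, 14/3, -32/3]
R3 ← R3 − (19/42)·R2: [0, 0, -170/21]
R4 ← R4 + (1/21)·R2: [0, 0, -170/21]
R5 ← R5 − (4/3)·R2: [0, 0, -10/3]
R4 ← R4 − R3: [0, 0, 0]
R5 ← R5 − (7/17)·R3: [0, 0, 0]
Echelon form has 3 nonzero rows, so rank(B) = 3.
Each nonzero row contributes one pivot column: 3 pivot columns.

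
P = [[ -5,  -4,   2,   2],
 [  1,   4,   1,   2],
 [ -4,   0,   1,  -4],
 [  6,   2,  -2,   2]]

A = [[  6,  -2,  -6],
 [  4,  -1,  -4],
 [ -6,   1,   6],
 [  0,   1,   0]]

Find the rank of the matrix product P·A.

2

First compute PA:
[[-58,  18,  58],
 [ 16,  -3, -16],
 [-30,   5,  30],
 [ 56, -14, -56]]
Now row reduce the product.
R2 ← R2 + (8/29)·R1: [0, 57/29, 0]
R3 ← R3 − (15/29)·R1: [0, -125/29, 0]
R4 ← R4 + (28/29)·R1: [0, 98/29, 0]
R3 ← R3 + (125/57)·R2: [0, 0, 0]
R4 ← R4 − (98/57)·R2: [0, 0, 0]
2 nonzero rows, so rank(PA) = 2.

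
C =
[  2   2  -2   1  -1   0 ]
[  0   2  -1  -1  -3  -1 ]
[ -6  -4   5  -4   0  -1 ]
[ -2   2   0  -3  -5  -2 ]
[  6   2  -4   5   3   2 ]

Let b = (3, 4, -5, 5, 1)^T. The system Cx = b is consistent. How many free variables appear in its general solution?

4

Row reduce the augmented matrix [C | b].
R3 ← R3 + (3)·R1: [0, 2, -1, -1, -3, -1, 4]
R4 ← R4 + R1: [0, 4, -2, -2, -6, -2, 8]
R5 ← R5 − (3)·R1: [0, -4, 2, 2, 6, 2, -8]
R3 ← R3 − R2: [0, 0, 0, 0, 0, 0, 0]
R4 ← R4 − (2)·R2: [0, 0, 0, 0, 0, 0, 0]
R5 ← R5 + (2)·R2: [0, 0, 0, 0, 0, 0, 0]
The echelon form has 2 nonzero rows, and every pivot lies in the first 6 columns, so rank(C) = rank([C|b]) = 2.
The system is consistent.
Free variables = (unknowns) − (rank) = 6 − 2 = 4.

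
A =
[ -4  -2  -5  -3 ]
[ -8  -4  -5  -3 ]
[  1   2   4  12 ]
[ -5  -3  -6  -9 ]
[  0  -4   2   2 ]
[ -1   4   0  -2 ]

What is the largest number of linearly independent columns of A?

Row reduce to echelon form.
R2 ← R2 − (2)·R1: [0, 0, 5, 3]
R3 ← R3 + (1/4)·R1: [0, 3/2, 11/4, 45/4]
R4 ← R4 − (5/4)·R1: [0, -1/2, 1/4, -21/4]
R6 ← R6 − (1/4)·R1: [0, 9/2, 5/4, -5/4]
Swap R2 ↔ R3
R4 ← R4 + (1/3)·R2: [0, 0, 7/6, -3/2]
R5 ← R5 + (8/3)·R2: [0, 0, 28/3, 32]
R6 ← R6 − (3)·R2: [0, 0, -7, -35]
R4 ← R4 − (7/30)·R3: [0, 0, 0, -11/5]
R5 ← R5 − (28/15)·R3: [0, 0, 0, 132/5]
R6 ← R6 + (7/5)·R3: [0, 0, 0, -154/5]
R5 ← R5 + (12)·R4: [0, 0, 0, 0]
R6 ← R6 − (14)·R4: [0, 0, 0, 0]
Echelon form has 4 nonzero rows, so rank(A) = 4.
The rank gives the maximum number of linearly independent columns: 4.

4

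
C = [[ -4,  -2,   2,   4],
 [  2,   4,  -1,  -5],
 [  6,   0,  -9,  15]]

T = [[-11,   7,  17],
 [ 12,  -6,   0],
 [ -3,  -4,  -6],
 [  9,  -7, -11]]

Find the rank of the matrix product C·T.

First compute CT:
[[ 50, -52, -124],
 [-16,  29,  95],
 [ 96, -27,  -9]]
Now row reduce the product.
R2 ← R2 + (8/25)·R1: [0, 309/25, 1383/25]
R3 ← R3 − (48/25)·R1: [0, 1821/25, 5727/25]
R3 ← R3 − (607/103)·R2: [0, 0, -9984/103]
3 nonzero rows, so rank(CT) = 3.

3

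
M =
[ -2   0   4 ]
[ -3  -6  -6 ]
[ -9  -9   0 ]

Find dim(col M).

2

Row reduce to echelon form.
R2 ← R2 − (3/2)·R1: [0, -6, -12]
R3 ← R3 − (9/2)·R1: [0, -9, -18]
R3 ← R3 − (3/2)·R2: [0, 0, 0]
Echelon form has 2 nonzero rows, so rank(M) = 2.
The column space has dimension equal to the rank: 2.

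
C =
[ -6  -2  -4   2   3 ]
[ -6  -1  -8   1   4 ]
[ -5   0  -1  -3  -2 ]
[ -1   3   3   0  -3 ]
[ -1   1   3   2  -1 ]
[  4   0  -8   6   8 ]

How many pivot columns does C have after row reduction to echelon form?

4

Row reduce to echelon form.
R2 ← R2 − R1: [0, 1, -4, -1, 1]
R3 ← R3 − (5/6)·R1: [0, 5/3, 7/3, -14/3, -9/2]
R4 ← R4 − (1/6)·R1: [0, 10/3, 11/3, -1/3, -7/2]
R5 ← R5 − (1/6)·R1: [0, 4/3, 11/3, 5/3, -3/2]
R6 ← R6 + (2/3)·R1: [0, -4/3, -32/3, 22/3, 10]
R3 ← R3 − (5/3)·R2: [0, 0, 9, -3, -37/6]
R4 ← R4 − (10/3)·R2: [0, 0, 17, 3, -41/6]
R5 ← R5 − (4/3)·R2: [0, 0, 9, 3, -17/6]
R6 ← R6 + (4/3)·R2: [0, 0, -16, 6, 34/3]
R4 ← R4 − (17/9)·R3: [0, 0, 0, 26/3, 130/27]
R5 ← R5 − R3: [0, 0, 0, 6, 10/3]
R6 ← R6 + (16/9)·R3: [0, 0, 0, 2/3, 10/27]
R5 ← R5 − (9/13)·R4: [0, 0, 0, 0, 0]
R6 ← R6 − (1/13)·R4: [0, 0, 0, 0, 0]
Echelon form has 4 nonzero rows, so rank(C) = 4.
Each nonzero row contributes one pivot column: 4 pivot columns.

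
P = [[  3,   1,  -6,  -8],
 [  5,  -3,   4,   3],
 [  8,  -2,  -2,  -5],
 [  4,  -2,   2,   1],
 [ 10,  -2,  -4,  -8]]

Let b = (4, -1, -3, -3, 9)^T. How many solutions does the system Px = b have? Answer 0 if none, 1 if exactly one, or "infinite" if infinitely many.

0

Row reduce the augmented matrix [P | b].
R2 ← R2 − (5/3)·R1: [0, -14/3, 14, 49/3, -23/3]
R3 ← R3 − (8/3)·R1: [0, -14/3, 14, 49/3, -41/3]
R4 ← R4 − (4/3)·R1: [0, -10/3, 10, 35/3, -25/3]
R5 ← R5 − (10/3)·R1: [0, -16/3, 16, 56/3, -13/3]
R3 ← R3 − R2: [0, 0, 0, 0, -6]
R4 ← R4 − (5/7)·R2: [0, 0, 0, 0, -20/7]
R5 ← R5 − (8/7)·R2: [0, 0, 0, 0, 31/7]
R4 ← R4 − (10/21)·R3: [0, 0, 0, 0, 0]
R5 ← R5 + (31/42)·R3: [0, 0, 0, 0, 0]
The echelon form has 3 nonzero rows; the last pivot sits in the augmented column, so rank(P) = 2 but rank([P|b]) = 3.
Since the ranks differ, the system is inconsistent.
It has no solutions.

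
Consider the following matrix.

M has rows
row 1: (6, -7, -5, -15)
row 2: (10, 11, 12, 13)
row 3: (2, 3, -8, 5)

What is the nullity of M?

1

Row reduce to echelon form.
R2 ← R2 − (5/3)·R1: [0, 68/3, 61/3, 38]
R3 ← R3 − (1/3)·R1: [0, 16/3, -19/3, 10]
R3 ← R3 − (4/17)·R2: [0, 0, -189/17, 18/17]
3 nonzero rows, so rank(M) = 3.
M has 4 columns; by rank–nullity, nullity = 4 − 3 = 1.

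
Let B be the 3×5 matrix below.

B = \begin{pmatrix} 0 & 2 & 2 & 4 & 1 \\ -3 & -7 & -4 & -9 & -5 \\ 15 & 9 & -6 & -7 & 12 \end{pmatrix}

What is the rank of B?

Row reduce to echelon form.
Swap R1 ↔ R2
R3 ← R3 + (5)·R1: [0, -26, -26, -52, -13]
R3 ← R3 + (13)·R2: [0, 0, 0, 0, 0]
Echelon form has 2 nonzero rows, so rank(B) = 2.

2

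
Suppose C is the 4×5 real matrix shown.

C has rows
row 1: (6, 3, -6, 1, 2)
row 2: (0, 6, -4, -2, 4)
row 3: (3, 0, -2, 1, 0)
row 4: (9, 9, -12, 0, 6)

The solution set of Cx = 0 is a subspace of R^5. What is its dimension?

Row reduce to echelon form.
R3 ← R3 − (1/2)·R1: [0, -3/2, 1, 1/2, -1]
R4 ← R4 − (3/2)·R1: [0, 9/2, -3, -3/2, 3]
R3 ← R3 + (1/4)·R2: [0, 0, 0, 0, 0]
R4 ← R4 − (3/4)·R2: [0, 0, 0, 0, 0]
2 nonzero rows, so rank(C) = 2.
C has 5 columns; by rank–nullity, nullity = 5 − 2 = 3.

3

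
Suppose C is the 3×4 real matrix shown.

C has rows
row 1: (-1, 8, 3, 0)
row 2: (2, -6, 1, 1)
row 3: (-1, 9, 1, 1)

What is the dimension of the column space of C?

Row reduce to echelon form.
R2 ← R2 + (2)·R1: [0, 10, 7, 1]
R3 ← R3 − R1: [0, 1, -2, 1]
R3 ← R3 − (1/10)·R2: [0, 0, -27/10, 9/10]
Echelon form has 3 nonzero rows, so rank(C) = 3.
The column space has dimension equal to the rank: 3.

3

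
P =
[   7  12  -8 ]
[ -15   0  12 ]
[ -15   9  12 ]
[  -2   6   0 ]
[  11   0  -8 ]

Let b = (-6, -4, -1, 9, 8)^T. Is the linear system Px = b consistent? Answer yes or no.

Row reduce the augmented matrix [P | b].
R2 ← R2 + (15/7)·R1: [0, 180/7, -36/7, -118/7]
R3 ← R3 + (15/7)·R1: [0, 243/7, -36/7, -97/7]
R4 ← R4 + (2/7)·R1: [0, 66/7, -16/7, 51/7]
R5 ← R5 − (11/7)·R1: [0, -132/7, 32/7, 122/7]
R3 ← R3 − (27/20)·R2: [0, 0, 9/5, 89/10]
R4 ← R4 − (11/30)·R2: [0, 0, -2/5, 202/15]
R5 ← R5 + (11/15)·R2: [0, 0, 4/5, 76/15]
R4 ← R4 + (2/9)·R3: [0, 0, 0, 139/9]
R5 ← R5 − (4/9)·R3: [0, 0, 0, 10/9]
R5 ← R5 − (10/139)·R4: [0, 0, 0, 0]
The echelon form has 4 nonzero rows; the last pivot sits in the augmented column, so rank(P) = 3 but rank([P|b]) = 4.
Since the ranks differ, the system is inconsistent.

no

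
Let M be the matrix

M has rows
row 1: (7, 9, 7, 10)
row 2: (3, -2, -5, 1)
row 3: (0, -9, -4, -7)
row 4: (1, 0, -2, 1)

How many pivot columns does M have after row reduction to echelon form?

3

Row reduce to echelon form.
R2 ← R2 − (3/7)·R1: [0, -41/7, -8, -23/7]
R4 ← R4 − (1/7)·R1: [0, -9/7, -3, -3/7]
R3 ← R3 − (63/41)·R2: [0, 0, 340/41, -80/41]
R4 ← R4 − (9/41)·R2: [0, 0, -51/41, 12/41]
R4 ← R4 + (3/20)·R3: [0, 0, 0, 0]
Echelon form has 3 nonzero rows, so rank(M) = 3.
Each nonzero row contributes one pivot column: 3 pivot columns.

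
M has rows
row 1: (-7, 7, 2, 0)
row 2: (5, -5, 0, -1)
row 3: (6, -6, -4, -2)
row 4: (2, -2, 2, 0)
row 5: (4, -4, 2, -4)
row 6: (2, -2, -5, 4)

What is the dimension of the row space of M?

Row reduce to echelon form.
R2 ← R2 + (5/7)·R1: [0, 0, 10/7, -1]
R3 ← R3 + (6/7)·R1: [0, 0, -16/7, -2]
R4 ← R4 + (2/7)·R1: [0, 0, 18/7, 0]
R5 ← R5 + (4/7)·R1: [0, 0, 22/7, -4]
R6 ← R6 + (2/7)·R1: [0, 0, -31/7, 4]
R3 ← R3 + (8/5)·R2: [0, 0, 0, -18/5]
R4 ← R4 − (9/5)·R2: [0, 0, 0, 9/5]
R5 ← R5 − (11/5)·R2: [0, 0, 0, -9/5]
R6 ← R6 + (31/10)·R2: [0, 0, 0, 9/10]
R4 ← R4 + (1/2)·R3: [0, 0, 0, 0]
R5 ← R5 − (1/2)·R3: [0, 0, 0, 0]
R6 ← R6 + (1/4)·R3: [0, 0, 0, 0]
Echelon form has 3 nonzero rows, so rank(M) = 3.
The row space has dimension equal to the rank: 3.

3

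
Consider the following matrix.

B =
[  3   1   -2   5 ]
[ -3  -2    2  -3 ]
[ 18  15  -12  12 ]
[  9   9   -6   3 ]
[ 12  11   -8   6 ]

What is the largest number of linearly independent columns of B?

2

Row reduce to echelon form.
R2 ← R2 + R1: [0, -1, 0, 2]
R3 ← R3 − (6)·R1: [0, 9, 0, -18]
R4 ← R4 − (3)·R1: [0, 6, 0, -12]
R5 ← R5 − (4)·R1: [0, 7, 0, -14]
R3 ← R3 + (9)·R2: [0, 0, 0, 0]
R4 ← R4 + (6)·R2: [0, 0, 0, 0]
R5 ← R5 + (7)·R2: [0, 0, 0, 0]
Echelon form has 2 nonzero rows, so rank(B) = 2.
The rank gives the maximum number of linearly independent columns: 2.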